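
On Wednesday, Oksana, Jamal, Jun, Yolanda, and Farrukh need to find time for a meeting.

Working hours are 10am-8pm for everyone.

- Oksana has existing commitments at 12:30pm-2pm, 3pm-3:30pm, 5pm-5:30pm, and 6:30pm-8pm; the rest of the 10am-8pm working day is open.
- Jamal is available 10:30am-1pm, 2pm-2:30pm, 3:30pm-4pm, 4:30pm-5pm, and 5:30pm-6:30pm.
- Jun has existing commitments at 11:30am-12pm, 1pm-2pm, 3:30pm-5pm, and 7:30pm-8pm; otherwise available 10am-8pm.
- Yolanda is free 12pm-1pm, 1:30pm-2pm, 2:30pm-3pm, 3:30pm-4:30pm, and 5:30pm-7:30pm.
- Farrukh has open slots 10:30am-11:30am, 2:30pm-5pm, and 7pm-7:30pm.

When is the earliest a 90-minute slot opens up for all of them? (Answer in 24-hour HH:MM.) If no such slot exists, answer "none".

none

Oksana free within 10:00–20:00: 10:00–12:30, 14:00–15:00, 15:30–17:00, 17:30–18:30.
Jun free within 10:00–20:00: 10:00–11:30, 12:00–13:00, 14:00–15:30, 17:00–19:30.
Oksana ∩ Jamal: 10:30–12:30, 14:00–14:30, 15:30–16:00, 16:30–17:00, 17:30–18:30.
Oksana ∩ Jamal ∩ Jun: 10:30–11:30, 12:00–12:30, 14:00–14:30, 17:30–18:30.
Oksana ∩ Jamal ∩ Jun ∩ Yolanda: 12:00–12:30, 17:30–18:30.
Oksana ∩ Jamal ∩ Jun ∩ Yolanda ∩ Farrukh: (none).
Windows ≥ 90 min: (none).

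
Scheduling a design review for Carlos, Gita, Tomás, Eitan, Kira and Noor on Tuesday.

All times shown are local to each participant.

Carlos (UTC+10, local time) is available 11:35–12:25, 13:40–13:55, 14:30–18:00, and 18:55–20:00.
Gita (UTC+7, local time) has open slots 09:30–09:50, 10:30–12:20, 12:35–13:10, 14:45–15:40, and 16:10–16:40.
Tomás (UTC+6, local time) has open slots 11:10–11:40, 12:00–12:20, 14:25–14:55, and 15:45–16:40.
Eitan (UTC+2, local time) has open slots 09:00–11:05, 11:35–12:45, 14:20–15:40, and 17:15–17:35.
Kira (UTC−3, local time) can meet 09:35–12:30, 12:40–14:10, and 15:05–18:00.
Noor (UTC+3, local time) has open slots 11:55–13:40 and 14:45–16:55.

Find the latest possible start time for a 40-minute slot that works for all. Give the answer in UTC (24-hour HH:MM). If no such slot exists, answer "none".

Carlos → UTC: 01:35–02:25, 03:40–03:55, 04:30–08:00, 08:55–10:00.
Gita → UTC: 02:30–02:50, 03:30–05:20, 05:35–06:10, 07:45–08:40, 09:10–09:40.
Tomás → UTC: 05:10–05:40, 06:00–06:20, 08:25–08:55, 09:45–10:40.
Eitan → UTC: 07:00–09:05, 09:35–10:45, 12:20–13:40, 15:15–15:35.
Kira → UTC: 12:35–15:30, 15:40–17:10, 18:05–21:00.
Noor → UTC: 08:55–10:40, 11:45–13:55.
Carlos ∩ Gita: 03:40–03:55, 04:30–05:20, 05:35–06:10, 07:45–08:00, 09:10–09:40.
Carlos ∩ Gita ∩ Tomás: 05:10–05:20, 05:35–05:40, 06:00–06:10.
Carlos ∩ Gita ∩ Tomás ∩ Eitan: (none).
Carlos ∩ Gita ∩ Tomás ∩ Eitan ∩ Kira: (none).
Carlos ∩ Gita ∩ Tomás ∩ Eitan ∩ Kira ∩ Noor: (none).
Windows ≥ 40 min: (none).

none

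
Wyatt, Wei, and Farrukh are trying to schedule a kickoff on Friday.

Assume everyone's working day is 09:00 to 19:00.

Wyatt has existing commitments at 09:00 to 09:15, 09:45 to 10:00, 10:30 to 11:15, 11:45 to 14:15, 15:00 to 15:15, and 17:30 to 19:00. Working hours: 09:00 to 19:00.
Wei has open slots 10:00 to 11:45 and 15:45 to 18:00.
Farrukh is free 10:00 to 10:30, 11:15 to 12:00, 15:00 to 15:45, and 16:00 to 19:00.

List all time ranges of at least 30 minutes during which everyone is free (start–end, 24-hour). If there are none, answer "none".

Wyatt free within 09:00–19:00: 09:15–09:45, 10:00–10:30, 11:15–11:45, 14:15–15:00, 15:15–17:30.
Wyatt ∩ Wei: 10:00–10:30, 11:15–11:45, 15:45–17:30.
Wyatt ∩ Wei ∩ Farrukh: 10:00–10:30, 11:15–11:45, 16:00–17:30.
Windows ≥ 30 min: 10:00–10:30, 11:15–11:45, 16:00–17:30.

10:00–10:30, 11:15–11:45, 16:00–17:30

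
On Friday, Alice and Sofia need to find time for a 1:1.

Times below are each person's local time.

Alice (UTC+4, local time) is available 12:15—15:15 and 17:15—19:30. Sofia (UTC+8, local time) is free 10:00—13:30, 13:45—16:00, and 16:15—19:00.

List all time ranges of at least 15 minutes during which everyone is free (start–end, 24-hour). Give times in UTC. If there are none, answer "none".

Alice → UTC: 08:15–11:15, 13:15–15:30.
Sofia → UTC: 02:00–05:30, 05:45–08:00, 08:15–11:00.
Alice ∩ Sofia: 08:15–11:00.
Windows ≥ 15 min: 08:15–11:00.

08:15–11:00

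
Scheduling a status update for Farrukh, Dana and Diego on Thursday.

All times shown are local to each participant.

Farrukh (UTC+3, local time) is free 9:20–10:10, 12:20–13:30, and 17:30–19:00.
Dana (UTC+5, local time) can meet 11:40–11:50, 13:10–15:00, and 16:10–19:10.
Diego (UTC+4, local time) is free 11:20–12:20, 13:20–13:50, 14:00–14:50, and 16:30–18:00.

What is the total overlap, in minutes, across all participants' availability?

Farrukh → UTC: 06:20–07:10, 09:20–10:30, 14:30–16:00.
Dana → UTC: 06:40–06:50, 08:10–10:00, 11:10–14:10.
Diego → UTC: 07:20–08:20, 09:20–09:50, 10:00–10:50, 12:30–14:00.
Farrukh ∩ Dana: 06:40–06:50, 09:20–10:00.
Farrukh ∩ Dana ∩ Diego: 09:20–09:50.
Total common minutes: 30.

30 minutes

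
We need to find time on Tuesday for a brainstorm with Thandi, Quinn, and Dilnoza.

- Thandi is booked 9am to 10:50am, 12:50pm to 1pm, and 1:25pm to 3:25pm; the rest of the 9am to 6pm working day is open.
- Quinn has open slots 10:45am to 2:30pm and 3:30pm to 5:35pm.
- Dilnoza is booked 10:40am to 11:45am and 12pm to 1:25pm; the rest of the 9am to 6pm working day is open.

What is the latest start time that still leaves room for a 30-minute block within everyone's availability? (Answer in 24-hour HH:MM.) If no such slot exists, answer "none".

Thandi free within 09:00–18:00: 10:50–12:50, 13:00–13:25, 15:25–18:00.
Dilnoza free within 09:00–18:00: 09:00–10:40, 11:45–12:00, 13:25–18:00.
Thandi ∩ Quinn: 10:50–12:50, 13:00–13:25, 15:30–17:35.
Thandi ∩ Quinn ∩ Dilnoza: 11:45–12:00, 15:30–17:35.
Windows ≥ 30 min: 15:30–17:35.
Latest start in the last window 15:30–17:35 is 17:35 − 30 min = 17:05.

17:05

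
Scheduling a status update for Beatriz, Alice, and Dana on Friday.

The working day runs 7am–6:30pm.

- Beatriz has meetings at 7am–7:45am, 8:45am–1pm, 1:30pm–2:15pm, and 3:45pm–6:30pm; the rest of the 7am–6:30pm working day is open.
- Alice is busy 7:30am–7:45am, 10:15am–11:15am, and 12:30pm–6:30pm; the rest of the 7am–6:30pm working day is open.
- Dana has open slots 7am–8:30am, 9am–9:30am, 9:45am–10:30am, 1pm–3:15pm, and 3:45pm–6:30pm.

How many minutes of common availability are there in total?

45 minutes

Beatriz free within 07:00–18:30: 07:45–08:45, 13:00–13:30, 14:15–15:45.
Alice free within 07:00–18:30: 07:00–07:30, 07:45–10:15, 11:15–12:30.
Beatriz ∩ Alice: 07:45–08:45.
Beatriz ∩ Alice ∩ Dana: 07:45–08:30.
Total common minutes: 45.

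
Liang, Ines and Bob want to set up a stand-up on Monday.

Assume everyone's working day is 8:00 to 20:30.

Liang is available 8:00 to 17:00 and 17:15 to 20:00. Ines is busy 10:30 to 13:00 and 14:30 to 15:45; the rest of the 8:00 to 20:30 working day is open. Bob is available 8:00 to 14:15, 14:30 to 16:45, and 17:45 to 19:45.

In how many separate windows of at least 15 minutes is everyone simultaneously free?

4

Ines free within 08:00–20:30: 08:00–10:30, 13:00–14:30, 15:45–20:30.
Liang ∩ Ines: 08:00–10:30, 13:00–14:30, 15:45–17:00, 17:15–20:00.
Liang ∩ Ines ∩ Bob: 08:00–10:30, 13:00–14:15, 15:45–16:45, 17:45–19:45.
Windows ≥ 15 min: 08:00–10:30, 13:00–14:15, 15:45–16:45, 17:45–19:45.
That's 4 windows.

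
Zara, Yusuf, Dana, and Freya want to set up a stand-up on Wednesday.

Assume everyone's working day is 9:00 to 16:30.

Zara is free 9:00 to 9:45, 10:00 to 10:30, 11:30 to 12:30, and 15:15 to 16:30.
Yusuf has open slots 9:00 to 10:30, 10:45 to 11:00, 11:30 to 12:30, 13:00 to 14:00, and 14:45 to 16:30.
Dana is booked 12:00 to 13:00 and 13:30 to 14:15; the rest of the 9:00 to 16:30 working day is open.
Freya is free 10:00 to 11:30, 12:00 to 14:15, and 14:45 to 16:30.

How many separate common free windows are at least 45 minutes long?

Dana free within 09:00–16:30: 09:00–12:00, 13:00–13:30, 14:15–16:30.
Zara ∩ Yusuf: 09:00–09:45, 10:00–10:30, 11:30–12:30, 15:15–16:30.
Zara ∩ Yusuf ∩ Dana: 09:00–09:45, 10:00–10:30, 11:30–12:00, 15:15–16:30.
Zara ∩ Yusuf ∩ Dana ∩ Freya: 10:00–10:30, 15:15–16:30.
Windows ≥ 45 min: 15:15–16:30.
That's 1 window.

1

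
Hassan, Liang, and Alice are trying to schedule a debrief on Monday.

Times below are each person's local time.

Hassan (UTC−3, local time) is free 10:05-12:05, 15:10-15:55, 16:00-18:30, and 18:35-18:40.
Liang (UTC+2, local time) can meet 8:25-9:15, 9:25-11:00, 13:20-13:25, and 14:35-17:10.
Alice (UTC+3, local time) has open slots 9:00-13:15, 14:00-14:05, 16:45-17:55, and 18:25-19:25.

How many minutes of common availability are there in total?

Hassan → UTC: 13:05–15:05, 18:10–18:55, 19:00–21:30, 21:35–21:40.
Liang → UTC: 06:25–07:15, 07:25–09:00, 11:20–11:25, 12:35–15:10.
Alice → UTC: 06:00–10:15, 11:00–11:05, 13:45–14:55, 15:25–16:25.
Hassan ∩ Liang: 13:05–15:05.
Hassan ∩ Liang ∩ Alice: 13:45–14:55.
Total common minutes: 70.

70 minutes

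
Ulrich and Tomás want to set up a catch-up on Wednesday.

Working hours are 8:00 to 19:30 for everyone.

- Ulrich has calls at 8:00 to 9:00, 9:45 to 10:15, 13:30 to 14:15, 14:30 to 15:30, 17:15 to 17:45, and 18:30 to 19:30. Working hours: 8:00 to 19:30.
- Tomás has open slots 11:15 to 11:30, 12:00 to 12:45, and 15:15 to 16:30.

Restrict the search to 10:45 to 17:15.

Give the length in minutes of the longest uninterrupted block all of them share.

Ulrich free within 08:00–19:30: 09:00–09:45, 10:15–13:30, 14:15–14:30, 15:30–17:15, 17:45–18:30.
Ulrich ∩ Tomás: 11:15–11:30, 12:00–12:45, 15:30–16:30.
Restricted to 10:45–17:15: 11:15–11:30, 12:00–12:45, 15:30–16:30.
Common window lengths: 15, 45, 60 min; longest is 60.

60 minutes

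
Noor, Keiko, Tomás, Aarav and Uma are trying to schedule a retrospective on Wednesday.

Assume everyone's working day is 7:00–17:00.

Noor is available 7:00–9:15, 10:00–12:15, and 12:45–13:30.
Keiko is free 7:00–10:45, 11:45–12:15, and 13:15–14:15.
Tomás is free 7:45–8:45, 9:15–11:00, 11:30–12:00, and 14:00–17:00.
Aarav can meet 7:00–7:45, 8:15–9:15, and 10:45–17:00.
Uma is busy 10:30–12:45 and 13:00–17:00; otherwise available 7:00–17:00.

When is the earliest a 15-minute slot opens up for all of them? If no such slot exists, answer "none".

08:15

Uma free within 07:00–17:00: 07:00–10:30, 12:45–13:00.
Noor ∩ Keiko: 07:00–09:15, 10:00–10:45, 11:45–12:15, 13:15–13:30.
Noor ∩ Keiko ∩ Tomás: 07:45–08:45, 10:00–10:45, 11:45–12:00.
Noor ∩ Keiko ∩ Tomás ∩ Aarav: 08:15–08:45, 11:45–12:00.
Noor ∩ Keiko ∩ Tomás ∩ Aarav ∩ Uma: 08:15–08:45.
Windows ≥ 15 min: 08:15–08:45.
Earliest such window starts at 08:15.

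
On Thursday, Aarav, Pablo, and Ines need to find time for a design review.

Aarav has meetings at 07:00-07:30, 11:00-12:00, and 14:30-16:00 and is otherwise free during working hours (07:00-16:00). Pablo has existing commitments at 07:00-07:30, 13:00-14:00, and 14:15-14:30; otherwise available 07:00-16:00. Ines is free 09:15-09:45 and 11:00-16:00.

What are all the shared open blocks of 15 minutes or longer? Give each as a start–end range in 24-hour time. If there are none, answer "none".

09:15–09:45, 12:00–13:00, 14:00–14:15

Aarav free within 07:00–16:00: 07:30–11:00, 12:00–14:30.
Pablo free within 07:00–16:00: 07:30–13:00, 14:00–14:15, 14:30–16:00.
Aarav ∩ Pablo: 07:30–11:00, 12:00–13:00, 14:00–14:15.
Aarav ∩ Pablo ∩ Ines: 09:15–09:45, 12:00–13:00, 14:00–14:15.
Windows ≥ 15 min: 09:15–09:45, 12:00–13:00, 14:00–14:15.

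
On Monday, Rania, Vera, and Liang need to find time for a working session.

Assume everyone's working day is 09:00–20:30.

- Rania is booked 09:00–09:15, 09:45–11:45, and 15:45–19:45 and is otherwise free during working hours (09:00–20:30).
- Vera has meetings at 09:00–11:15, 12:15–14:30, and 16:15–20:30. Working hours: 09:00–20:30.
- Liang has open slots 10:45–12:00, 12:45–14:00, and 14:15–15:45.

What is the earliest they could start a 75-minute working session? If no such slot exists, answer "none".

14:30

Rania free within 09:00–20:30: 09:15–09:45, 11:45–15:45, 19:45–20:30.
Vera free within 09:00–20:30: 11:15–12:15, 14:30–16:15.
Rania ∩ Vera: 11:45–12:15, 14:30–15:45.
Rania ∩ Vera ∩ Liang: 11:45–12:00, 14:30–15:45.
Windows ≥ 75 min: 14:30–15:45.
Earliest such window starts at 14:30.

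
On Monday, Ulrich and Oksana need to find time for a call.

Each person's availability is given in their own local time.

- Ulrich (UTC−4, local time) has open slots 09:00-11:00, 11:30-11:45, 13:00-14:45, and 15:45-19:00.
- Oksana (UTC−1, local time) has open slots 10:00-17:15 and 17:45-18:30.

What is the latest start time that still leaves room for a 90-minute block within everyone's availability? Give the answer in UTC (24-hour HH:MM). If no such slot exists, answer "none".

Ulrich → UTC: 13:00–15:00, 15:30–15:45, 17:00–18:45, 19:45–23:00.
Oksana → UTC: 11:00–18:15, 18:45–19:30.
Ulrich ∩ Oksana: 13:00–15:00, 15:30–15:45, 17:00–18:15.
Windows ≥ 90 min: 13:00–15:00.
Latest start in the last window 13:00–15:00 is 15:00 − 90 min = 13:30.

13:30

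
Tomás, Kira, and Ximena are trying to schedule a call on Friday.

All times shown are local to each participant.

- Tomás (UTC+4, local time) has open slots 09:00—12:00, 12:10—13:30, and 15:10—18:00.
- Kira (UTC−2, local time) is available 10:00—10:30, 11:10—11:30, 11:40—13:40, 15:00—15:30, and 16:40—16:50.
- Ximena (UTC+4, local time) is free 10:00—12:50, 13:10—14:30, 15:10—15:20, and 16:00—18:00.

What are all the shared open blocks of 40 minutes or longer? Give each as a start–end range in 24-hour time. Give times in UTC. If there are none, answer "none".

none

Tomás → UTC: 05:00–08:00, 08:10–09:30, 11:10–14:00.
Kira → UTC: 12:00–12:30, 13:10–13:30, 13:40–15:40, 17:00–17:30, 18:40–18:50.
Ximena → UTC: 06:00–08:50, 09:10–10:30, 11:10–11:20, 12:00–14:00.
Tomás ∩ Kira: 12:00–12:30, 13:10–13:30, 13:40–14:00.
Tomás ∩ Kira ∩ Ximena: 12:00–12:30, 13:10–13:30, 13:40–14:00.
Windows ≥ 40 min: (none).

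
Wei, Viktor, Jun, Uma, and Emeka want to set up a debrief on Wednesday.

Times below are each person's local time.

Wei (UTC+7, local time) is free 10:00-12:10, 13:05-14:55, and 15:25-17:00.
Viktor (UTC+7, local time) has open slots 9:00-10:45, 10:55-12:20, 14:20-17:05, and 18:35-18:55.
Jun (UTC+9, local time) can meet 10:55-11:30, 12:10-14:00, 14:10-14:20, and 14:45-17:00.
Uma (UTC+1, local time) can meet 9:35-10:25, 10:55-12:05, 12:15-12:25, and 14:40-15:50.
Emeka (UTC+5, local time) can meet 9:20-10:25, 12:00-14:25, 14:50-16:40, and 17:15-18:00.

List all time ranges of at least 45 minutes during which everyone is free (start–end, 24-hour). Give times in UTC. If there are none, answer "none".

Wei → UTC: 03:00–05:10, 06:05–07:55, 08:25–10:00.
Viktor → UTC: 02:00–03:45, 03:55–05:20, 07:20–10:05, 11:35–11:55.
Jun → UTC: 01:55–02:30, 03:10–05:00, 05:10–05:20, 05:45–08:00.
Uma → UTC: 08:35–09:25, 09:55–11:05, 11:15–11:25, 13:40–14:50.
Emeka → UTC: 04:20–05:25, 07:00–09:25, 09:50–11:40, 12:15–13:00.
Wei ∩ Viktor: 03:00–03:45, 03:55–05:10, 07:20–07:55, 08:25–10:00.
Wei ∩ Viktor ∩ Jun: 03:10–03:45, 03:55–05:00, 07:20–07:55.
Wei ∩ Viktor ∩ Jun ∩ Uma: (none).
Wei ∩ Viktor ∩ Jun ∩ Uma ∩ Emeka: (none).
Windows ≥ 45 min: (none).

none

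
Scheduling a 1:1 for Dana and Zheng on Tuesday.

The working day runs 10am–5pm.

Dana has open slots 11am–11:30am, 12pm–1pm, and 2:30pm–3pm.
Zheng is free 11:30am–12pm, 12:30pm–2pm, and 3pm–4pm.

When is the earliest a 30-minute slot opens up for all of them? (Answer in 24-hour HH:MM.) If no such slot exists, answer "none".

12:30

Dana ∩ Zheng: 12:30–13:00.
Windows ≥ 30 min: 12:30–13:00.
Earliest such window starts at 12:30.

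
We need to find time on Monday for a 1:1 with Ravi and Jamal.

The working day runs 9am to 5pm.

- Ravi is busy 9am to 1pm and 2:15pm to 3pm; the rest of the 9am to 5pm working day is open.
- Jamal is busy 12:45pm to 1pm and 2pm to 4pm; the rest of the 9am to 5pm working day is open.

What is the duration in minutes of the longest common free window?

60 minutes

Ravi free within 09:00–17:00: 13:00–14:15, 15:00–17:00.
Jamal free within 09:00–17:00: 09:00–12:45, 13:00–14:00, 16:00–17:00.
Ravi ∩ Jamal: 13:00–14:00, 16:00–17:00.
Common window lengths: 60, 60 min; longest is 60.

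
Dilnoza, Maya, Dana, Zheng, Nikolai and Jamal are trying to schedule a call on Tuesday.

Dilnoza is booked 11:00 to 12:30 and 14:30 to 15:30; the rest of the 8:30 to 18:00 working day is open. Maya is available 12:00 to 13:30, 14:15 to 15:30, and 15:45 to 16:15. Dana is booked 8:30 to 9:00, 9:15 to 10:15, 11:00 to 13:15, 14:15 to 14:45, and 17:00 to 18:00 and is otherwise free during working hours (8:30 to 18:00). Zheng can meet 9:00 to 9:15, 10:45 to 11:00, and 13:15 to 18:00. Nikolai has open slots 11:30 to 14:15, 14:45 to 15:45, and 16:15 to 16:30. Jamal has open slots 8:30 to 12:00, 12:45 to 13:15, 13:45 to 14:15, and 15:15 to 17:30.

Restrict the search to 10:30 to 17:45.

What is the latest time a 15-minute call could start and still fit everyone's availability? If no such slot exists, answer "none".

none

Dilnoza free within 08:30–18:00: 08:30–11:00, 12:30–14:30, 15:30–18:00.
Dana free within 08:30–18:00: 09:00–09:15, 10:15–11:00, 13:15–14:15, 14:45–17:00.
Dilnoza ∩ Maya: 12:30–13:30, 14:15–14:30, 15:45–16:15.
Dilnoza ∩ Maya ∩ Dana: 13:15–13:30, 15:45–16:15.
Dilnoza ∩ Maya ∩ Dana ∩ Zheng: 13:15–13:30, 15:45–16:15.
Dilnoza ∩ Maya ∩ Dana ∩ Zheng ∩ Nikolai: 13:15–13:30.
Dilnoza ∩ Maya ∩ Dana ∩ Zheng ∩ Nikolai ∩ Jamal: (none).
Restricted to 10:30–17:45: (none).
Windows ≥ 15 min: (none).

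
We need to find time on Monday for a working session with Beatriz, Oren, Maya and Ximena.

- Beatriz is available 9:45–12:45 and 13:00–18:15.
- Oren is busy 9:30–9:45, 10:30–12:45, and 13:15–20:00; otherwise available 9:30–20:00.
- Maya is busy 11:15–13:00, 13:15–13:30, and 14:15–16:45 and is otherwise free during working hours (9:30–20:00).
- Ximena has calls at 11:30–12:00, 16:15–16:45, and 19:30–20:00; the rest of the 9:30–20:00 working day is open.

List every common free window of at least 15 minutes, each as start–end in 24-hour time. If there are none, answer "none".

Oren free within 09:30–20:00: 09:45–10:30, 12:45–13:15.
Maya free within 09:30–20:00: 09:30–11:15, 13:00–13:15, 13:30–14:15, 16:45–20:00.
Ximena free within 09:30–20:00: 09:30–11:30, 12:00–16:15, 16:45–19:30.
Beatriz ∩ Oren: 09:45–10:30, 13:00–13:15.
Beatriz ∩ Oren ∩ Maya: 09:45–10:30, 13:00–13:15.
Beatriz ∩ Oren ∩ Maya ∩ Ximena: 09:45–10:30, 13:00–13:15.
Windows ≥ 15 min: 09:45–10:30, 13:00–13:15.

09:45–10:30, 13:00–13:15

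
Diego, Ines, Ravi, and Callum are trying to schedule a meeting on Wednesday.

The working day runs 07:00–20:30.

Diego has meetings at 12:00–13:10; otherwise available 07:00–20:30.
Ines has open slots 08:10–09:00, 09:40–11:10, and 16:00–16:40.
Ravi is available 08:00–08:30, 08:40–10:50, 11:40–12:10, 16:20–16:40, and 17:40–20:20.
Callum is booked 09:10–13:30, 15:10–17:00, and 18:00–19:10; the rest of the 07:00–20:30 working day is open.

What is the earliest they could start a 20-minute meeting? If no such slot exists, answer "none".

Diego free within 07:00–20:30: 07:00–12:00, 13:10–20:30.
Callum free within 07:00–20:30: 07:00–09:10, 13:30–15:10, 17:00–18:00, 19:10–20:30.
Diego ∩ Ines: 08:10–09:00, 09:40–11:10, 16:00–16:40.
Diego ∩ Ines ∩ Ravi: 08:10–08:30, 08:40–09:00, 09:40–10:50, 16:20–16:40.
Diego ∩ Ines ∩ Ravi ∩ Callum: 08:10–08:30, 08:40–09:00.
Windows ≥ 20 min: 08:10–08:30, 08:40–09:00.
Earliest such window starts at 08:10.

08:10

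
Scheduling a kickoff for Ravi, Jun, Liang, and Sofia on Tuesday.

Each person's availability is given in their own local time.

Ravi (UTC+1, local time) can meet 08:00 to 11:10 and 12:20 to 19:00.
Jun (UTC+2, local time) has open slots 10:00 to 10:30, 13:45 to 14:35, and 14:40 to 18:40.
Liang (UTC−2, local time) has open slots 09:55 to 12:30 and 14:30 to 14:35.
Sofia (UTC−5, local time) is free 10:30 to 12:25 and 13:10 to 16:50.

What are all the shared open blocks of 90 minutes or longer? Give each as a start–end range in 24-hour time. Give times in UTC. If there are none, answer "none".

Ravi → UTC: 07:00–10:10, 11:20–18:00.
Jun → UTC: 08:00–08:30, 11:45–12:35, 12:40–16:40.
Liang → UTC: 11:55–14:30, 16:30–16:35.
Sofia → UTC: 15:30–17:25, 18:10–21:50.
Ravi ∩ Jun: 08:00–08:30, 11:45–12:35, 12:40–16:40.
Ravi ∩ Jun ∩ Liang: 11:55–12:35, 12:40–14:30, 16:30–16:35.
Ravi ∩ Jun ∩ Liang ∩ Sofia: 16:30–16:35.
Windows ≥ 90 min: (none).

none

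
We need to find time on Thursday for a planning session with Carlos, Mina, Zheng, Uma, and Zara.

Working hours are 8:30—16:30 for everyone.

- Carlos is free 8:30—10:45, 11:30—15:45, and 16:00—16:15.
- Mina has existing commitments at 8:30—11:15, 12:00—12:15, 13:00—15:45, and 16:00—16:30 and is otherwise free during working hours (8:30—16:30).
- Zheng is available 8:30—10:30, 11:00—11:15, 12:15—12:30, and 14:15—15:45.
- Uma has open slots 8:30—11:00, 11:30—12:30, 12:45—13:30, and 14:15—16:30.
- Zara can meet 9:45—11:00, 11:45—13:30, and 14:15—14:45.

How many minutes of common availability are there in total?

15 minutes

Mina free within 08:30–16:30: 11:15–12:00, 12:15–13:00, 15:45–16:00.
Carlos ∩ Mina: 11:30–12:00, 12:15–13:00.
Carlos ∩ Mina ∩ Zheng: 12:15–12:30.
Carlos ∩ Mina ∩ Zheng ∩ Uma: 12:15–12:30.
Carlos ∩ Mina ∩ Zheng ∩ Uma ∩ Zara: 12:15–12:30.
Total common minutes: 15.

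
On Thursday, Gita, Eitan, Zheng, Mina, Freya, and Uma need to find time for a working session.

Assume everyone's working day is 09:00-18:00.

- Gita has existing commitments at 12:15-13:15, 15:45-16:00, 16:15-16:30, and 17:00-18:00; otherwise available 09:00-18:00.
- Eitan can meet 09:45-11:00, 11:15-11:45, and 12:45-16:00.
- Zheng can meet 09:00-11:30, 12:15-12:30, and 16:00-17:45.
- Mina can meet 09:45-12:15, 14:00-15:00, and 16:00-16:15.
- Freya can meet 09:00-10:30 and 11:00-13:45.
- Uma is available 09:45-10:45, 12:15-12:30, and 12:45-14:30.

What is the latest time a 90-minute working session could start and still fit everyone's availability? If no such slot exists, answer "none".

none

Gita free within 09:00–18:00: 09:00–12:15, 13:15–15:45, 16:00–16:15, 16:30–17:00.
Gita ∩ Eitan: 09:45–11:00, 11:15–11:45, 13:15–15:45.
Gita ∩ Eitan ∩ Zheng: 09:45–11:00, 11:15–11:30.
Gita ∩ Eitan ∩ Zheng ∩ Mina: 09:45–11:00, 11:15–11:30.
Gita ∩ Eitan ∩ Zheng ∩ Mina ∩ Freya: 09:45–10:30, 11:15–11:30.
Gita ∩ Eitan ∩ Zheng ∩ Mina ∩ Freya ∩ Uma: 09:45–10:30.
Windows ≥ 90 min: (none).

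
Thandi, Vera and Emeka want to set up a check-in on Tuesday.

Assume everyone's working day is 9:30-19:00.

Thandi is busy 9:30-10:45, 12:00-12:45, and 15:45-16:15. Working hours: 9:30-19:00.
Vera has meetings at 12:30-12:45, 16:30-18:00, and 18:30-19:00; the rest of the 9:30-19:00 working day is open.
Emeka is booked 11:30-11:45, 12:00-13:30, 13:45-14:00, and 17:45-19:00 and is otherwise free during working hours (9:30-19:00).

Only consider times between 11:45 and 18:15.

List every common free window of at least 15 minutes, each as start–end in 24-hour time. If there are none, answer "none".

11:45–12:00, 13:30–13:45, 14:00–15:45, 16:15–16:30

Thandi free within 09:30–19:00: 10:45–12:00, 12:45–15:45, 16:15–19:00.
Vera free within 09:30–19:00: 09:30–12:30, 12:45–16:30, 18:00–18:30.
Emeka free within 09:30–19:00: 09:30–11:30, 11:45–12:00, 13:30–13:45, 14:00–17:45.
Thandi ∩ Vera: 10:45–12:00, 12:45–15:45, 16:15–16:30, 18:00–18:30.
Thandi ∩ Vera ∩ Emeka: 10:45–11:30, 11:45–12:00, 13:30–13:45, 14:00–15:45, 16:15–16:30.
Restricted to 11:45–18:15: 11:45–12:00, 13:30–13:45, 14:00–15:45, 16:15–16:30.
Windows ≥ 15 min: 11:45–12:00, 13:30–13:45, 14:00–15:45, 16:15–16:30.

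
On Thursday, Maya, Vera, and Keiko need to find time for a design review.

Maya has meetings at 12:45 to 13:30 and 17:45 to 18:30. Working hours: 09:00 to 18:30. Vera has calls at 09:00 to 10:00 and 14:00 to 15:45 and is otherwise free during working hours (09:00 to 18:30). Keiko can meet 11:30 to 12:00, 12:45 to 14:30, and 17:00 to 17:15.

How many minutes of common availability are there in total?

75 minutes

Maya free within 09:00–18:30: 09:00–12:45, 13:30–17:45.
Vera free within 09:00–18:30: 10:00–14:00, 15:45–18:30.
Maya ∩ Vera: 10:00–12:45, 13:30–14:00, 15:45–17:45.
Maya ∩ Vera ∩ Keiko: 11:30–12:00, 13:30–14:00, 17:00–17:15.
Total common minutes: 30 + 30 + 15 = 75.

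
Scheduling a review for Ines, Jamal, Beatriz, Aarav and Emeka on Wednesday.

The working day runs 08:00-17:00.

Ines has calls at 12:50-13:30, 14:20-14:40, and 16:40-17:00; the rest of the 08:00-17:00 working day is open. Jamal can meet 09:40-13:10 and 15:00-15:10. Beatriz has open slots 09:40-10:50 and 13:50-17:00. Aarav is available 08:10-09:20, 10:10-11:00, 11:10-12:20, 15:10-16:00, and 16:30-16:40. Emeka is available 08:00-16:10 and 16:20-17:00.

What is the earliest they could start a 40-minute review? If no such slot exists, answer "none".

Ines free within 08:00–17:00: 08:00–12:50, 13:30–14:20, 14:40–16:40.
Ines ∩ Jamal: 09:40–12:50, 15:00–15:10.
Ines ∩ Jamal ∩ Beatriz: 09:40–10:50, 15:00–15:10.
Ines ∩ Jamal ∩ Beatriz ∩ Aarav: 10:10–10:50.
Ines ∩ Jamal ∩ Beatriz ∩ Aarav ∩ Emeka: 10:10–10:50.
Windows ≥ 40 min: 10:10–10:50.
Earliest such window starts at 10:10.

10:10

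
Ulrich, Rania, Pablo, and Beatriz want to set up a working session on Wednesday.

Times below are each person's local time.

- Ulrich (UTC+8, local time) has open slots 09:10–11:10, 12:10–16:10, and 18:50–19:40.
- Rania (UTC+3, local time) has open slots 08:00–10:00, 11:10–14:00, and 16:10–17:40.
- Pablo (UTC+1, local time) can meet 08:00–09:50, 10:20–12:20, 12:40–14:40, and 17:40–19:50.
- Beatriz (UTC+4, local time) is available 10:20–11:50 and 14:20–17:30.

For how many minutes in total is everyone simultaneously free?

Ulrich → UTC: 01:10–03:10, 04:10–08:10, 10:50–11:40.
Rania → UTC: 05:00–07:00, 08:10–11:00, 13:10–14:40.
Pablo → UTC: 07:00–08:50, 09:20–11:20, 11:40–13:40, 16:40–18:50.
Beatriz → UTC: 06:20–07:50, 10:20–13:30.
Ulrich ∩ Rania: 05:00–07:00, 10:50–11:00.
Ulrich ∩ Rania ∩ Pablo: 10:50–11:00.
Ulrich ∩ Rania ∩ Pablo ∩ Beatriz: 10:50–11:00.
Total common minutes: 10.

10 minutes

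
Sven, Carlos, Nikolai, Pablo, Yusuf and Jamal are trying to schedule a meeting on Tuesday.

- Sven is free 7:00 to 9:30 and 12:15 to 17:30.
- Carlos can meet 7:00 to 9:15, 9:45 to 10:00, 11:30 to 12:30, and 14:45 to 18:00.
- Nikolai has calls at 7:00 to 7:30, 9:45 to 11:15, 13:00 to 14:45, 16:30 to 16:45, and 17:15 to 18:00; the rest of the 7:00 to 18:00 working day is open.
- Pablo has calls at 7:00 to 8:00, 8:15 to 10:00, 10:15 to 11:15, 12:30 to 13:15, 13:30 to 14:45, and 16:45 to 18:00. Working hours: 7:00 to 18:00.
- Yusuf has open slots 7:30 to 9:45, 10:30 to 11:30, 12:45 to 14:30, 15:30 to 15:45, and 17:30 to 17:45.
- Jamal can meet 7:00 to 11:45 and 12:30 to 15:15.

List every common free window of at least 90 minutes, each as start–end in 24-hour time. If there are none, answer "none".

Nikolai free within 07:00–18:00: 07:30–09:45, 11:15–13:00, 14:45–16:30, 16:45–17:15.
Pablo free within 07:00–18:00: 08:00–08:15, 10:00–10:15, 11:15–12:30, 13:15–13:30, 14:45–16:45.
Sven ∩ Carlos: 07:00–09:15, 12:15–12:30, 14:45–17:30.
Sven ∩ Carlos ∩ Nikolai: 07:30–09:15, 12:15–12:30, 14:45–16:30, 16:45–17:15.
Sven ∩ Carlos ∩ Nikolai ∩ Pablo: 08:00–08:15, 12:15–12:30, 14:45–16:30.
Sven ∩ Carlos ∩ Nikolai ∩ Pablo ∩ Yusuf: 08:00–08:15, 15:30–15:45.
Sven ∩ Carlos ∩ Nikolai ∩ Pablo ∩ Yusuf ∩ Jamal: 08:00–08:15.
Windows ≥ 90 min: (none).

none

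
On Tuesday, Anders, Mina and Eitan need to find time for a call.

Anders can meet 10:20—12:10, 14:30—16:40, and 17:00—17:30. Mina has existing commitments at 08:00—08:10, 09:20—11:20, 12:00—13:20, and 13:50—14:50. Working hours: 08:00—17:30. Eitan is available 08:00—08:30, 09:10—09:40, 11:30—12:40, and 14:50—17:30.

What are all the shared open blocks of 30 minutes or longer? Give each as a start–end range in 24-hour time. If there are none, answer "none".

11:30–12:00, 14:50–16:40, 17:00–17:30

Mina free within 08:00–17:30: 08:10–09:20, 11:20–12:00, 13:20–13:50, 14:50–17:30.
Anders ∩ Mina: 11:20–12:00, 14:50–16:40, 17:00–17:30.
Anders ∩ Mina ∩ Eitan: 11:30–12:00, 14:50–16:40, 17:00–17:30.
Windows ≥ 30 min: 11:30–12:00, 14:50–16:40, 17:00–17:30.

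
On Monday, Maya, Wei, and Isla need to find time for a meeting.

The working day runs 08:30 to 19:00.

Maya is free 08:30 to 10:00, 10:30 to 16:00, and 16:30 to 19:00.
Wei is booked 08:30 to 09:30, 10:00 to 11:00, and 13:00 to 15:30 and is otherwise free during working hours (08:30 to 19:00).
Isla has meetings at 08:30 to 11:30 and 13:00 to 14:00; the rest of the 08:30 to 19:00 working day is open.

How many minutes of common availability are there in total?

Wei free within 08:30–19:00: 09:30–10:00, 11:00–13:00, 15:30–19:00.
Isla free within 08:30–19:00: 11:30–13:00, 14:00–19:00.
Maya ∩ Wei: 09:30–10:00, 11:00–13:00, 15:30–16:00, 16:30–19:00.
Maya ∩ Wei ∩ Isla: 11:30–13:00, 15:30–16:00, 16:30–19:00.
Total common minutes: 90 + 30 + 150 = 270.

270 minutes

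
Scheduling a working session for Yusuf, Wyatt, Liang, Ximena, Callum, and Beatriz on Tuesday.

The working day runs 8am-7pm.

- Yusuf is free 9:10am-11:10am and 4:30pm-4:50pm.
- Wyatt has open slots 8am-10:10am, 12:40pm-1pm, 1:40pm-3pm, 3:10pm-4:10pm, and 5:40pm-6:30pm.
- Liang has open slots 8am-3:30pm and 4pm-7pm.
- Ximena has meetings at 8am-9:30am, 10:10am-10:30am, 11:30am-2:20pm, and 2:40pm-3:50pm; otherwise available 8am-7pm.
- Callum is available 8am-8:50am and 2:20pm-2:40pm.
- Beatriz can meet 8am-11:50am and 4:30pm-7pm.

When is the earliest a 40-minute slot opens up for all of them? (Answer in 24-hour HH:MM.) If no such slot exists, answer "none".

Ximena free within 08:00–19:00: 09:30–10:10, 10:30–11:30, 14:20–14:40, 15:50–19:00.
Yusuf ∩ Wyatt: 09:10–10:10.
Yusuf ∩ Wyatt ∩ Liang: 09:10–10:10.
Yusuf ∩ Wyatt ∩ Liang ∩ Ximena: 09:30–10:10.
Yusuf ∩ Wyatt ∩ Liang ∩ Ximena ∩ Callum: (none).
Yusuf ∩ Wyatt ∩ Liang ∩ Ximena ∩ Callum ∩ Beatriz: (none).
Windows ≥ 40 min: (none).

none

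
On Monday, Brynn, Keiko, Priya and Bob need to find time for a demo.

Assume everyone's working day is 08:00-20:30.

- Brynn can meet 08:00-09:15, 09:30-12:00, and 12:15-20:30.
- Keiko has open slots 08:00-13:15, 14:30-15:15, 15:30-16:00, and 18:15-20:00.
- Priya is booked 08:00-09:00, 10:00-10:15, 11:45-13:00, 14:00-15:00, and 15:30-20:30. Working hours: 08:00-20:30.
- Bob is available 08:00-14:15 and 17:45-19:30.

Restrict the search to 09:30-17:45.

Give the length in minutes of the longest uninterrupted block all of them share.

90 minutes

Priya free within 08:00–20:30: 09:00–10:00, 10:15–11:45, 13:00–14:00, 15:00–15:30.
Brynn ∩ Keiko: 08:00–09:15, 09:30–12:00, 12:15–13:15, 14:30–15:15, 15:30–16:00, 18:15–20:00.
Brynn ∩ Keiko ∩ Priya: 09:00–09:15, 09:30–10:00, 10:15–11:45, 13:00–13:15, 15:00–15:15.
Brynn ∩ Keiko ∩ Priya ∩ Bob: 09:00–09:15, 09:30–10:00, 10:15–11:45, 13:00–13:15.
Restricted to 09:30–17:45: 09:30–10:00, 10:15–11:45, 13:00–13:15.
Common window lengths: 30, 90, 15 min; longest is 90.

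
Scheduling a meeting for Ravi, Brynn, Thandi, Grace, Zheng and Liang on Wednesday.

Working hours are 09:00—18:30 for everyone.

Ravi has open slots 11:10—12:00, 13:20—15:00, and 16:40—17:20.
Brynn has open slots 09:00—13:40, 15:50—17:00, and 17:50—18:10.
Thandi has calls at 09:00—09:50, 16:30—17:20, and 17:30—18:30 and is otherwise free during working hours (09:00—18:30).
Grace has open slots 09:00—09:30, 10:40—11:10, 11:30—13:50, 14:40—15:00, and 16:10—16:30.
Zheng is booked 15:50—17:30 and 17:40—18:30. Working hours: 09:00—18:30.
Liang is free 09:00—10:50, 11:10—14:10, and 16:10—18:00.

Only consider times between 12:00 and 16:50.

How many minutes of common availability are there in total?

Thandi free within 09:00–18:30: 09:50–16:30, 17:20–17:30.
Zheng free within 09:00–18:30: 09:00–15:50, 17:30–17:40.
Ravi ∩ Brynn: 11:10–12:00, 13:20–13:40, 16:40–17:00.
Ravi ∩ Brynn ∩ Thandi: 11:10–12:00, 13:20–13:40.
Ravi ∩ Brynn ∩ Thandi ∩ Grace: 11:30–12:00, 13:20–13:40.
Ravi ∩ Brynn ∩ Thandi ∩ Grace ∩ Zheng: 11:30–12:00, 13:20–13:40.
Ravi ∩ Brynn ∩ Thandi ∩ Grace ∩ Zheng ∩ Liang: 11:30–12:00, 13:20–13:40.
Restricted to 12:00–16:50: 13:20–13:40.
Total common minutes: 20.

20 minutes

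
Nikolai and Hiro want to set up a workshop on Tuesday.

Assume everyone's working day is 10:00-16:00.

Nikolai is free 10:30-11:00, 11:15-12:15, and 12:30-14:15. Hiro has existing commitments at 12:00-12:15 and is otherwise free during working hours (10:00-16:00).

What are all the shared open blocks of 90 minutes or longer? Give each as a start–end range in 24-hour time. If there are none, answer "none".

Hiro free within 10:00–16:00: 10:00–12:00, 12:15–16:00.
Nikolai ∩ Hiro: 10:30–11:00, 11:15–12:00, 12:30–14:15.
Windows ≥ 90 min: 12:30–14:15.

12:30–14:15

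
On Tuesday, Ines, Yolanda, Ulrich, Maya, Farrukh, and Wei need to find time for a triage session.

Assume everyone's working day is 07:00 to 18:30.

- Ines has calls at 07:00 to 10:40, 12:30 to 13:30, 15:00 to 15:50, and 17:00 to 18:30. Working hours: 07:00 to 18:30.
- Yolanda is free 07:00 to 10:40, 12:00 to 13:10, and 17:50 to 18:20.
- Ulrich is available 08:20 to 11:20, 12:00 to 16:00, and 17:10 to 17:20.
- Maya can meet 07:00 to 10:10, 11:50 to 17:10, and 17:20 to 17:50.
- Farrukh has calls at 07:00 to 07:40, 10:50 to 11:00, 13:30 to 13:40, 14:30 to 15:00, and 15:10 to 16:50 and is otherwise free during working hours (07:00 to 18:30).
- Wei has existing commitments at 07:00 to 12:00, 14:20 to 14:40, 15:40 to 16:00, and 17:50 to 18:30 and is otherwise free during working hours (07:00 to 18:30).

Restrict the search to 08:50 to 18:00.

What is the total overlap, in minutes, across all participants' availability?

Ines free within 07:00–18:30: 10:40–12:30, 13:30–15:00, 15:50–17:00.
Farrukh free within 07:00–18:30: 07:40–10:50, 11:00–13:30, 13:40–14:30, 15:00–15:10, 16:50–18:30.
Wei free within 07:00–18:30: 12:00–14:20, 14:40–15:40, 16:00–17:50.
Ines ∩ Yolanda: 12:00–12:30.
Ines ∩ Yolanda ∩ Ulrich: 12:00–12:30.
Ines ∩ Yolanda ∩ Ulrich ∩ Maya: 12:00–12:30.
Ines ∩ Yolanda ∩ Ulrich ∩ Maya ∩ Farrukh: 12:00–12:30.
Ines ∩ Yolanda ∩ Ulrich ∩ Maya ∩ Farrukh ∩ Wei: 12:00–12:30.
Restricted to 08:50–18:00: 12:00–12:30.
Total common minutes: 30.

30 minutes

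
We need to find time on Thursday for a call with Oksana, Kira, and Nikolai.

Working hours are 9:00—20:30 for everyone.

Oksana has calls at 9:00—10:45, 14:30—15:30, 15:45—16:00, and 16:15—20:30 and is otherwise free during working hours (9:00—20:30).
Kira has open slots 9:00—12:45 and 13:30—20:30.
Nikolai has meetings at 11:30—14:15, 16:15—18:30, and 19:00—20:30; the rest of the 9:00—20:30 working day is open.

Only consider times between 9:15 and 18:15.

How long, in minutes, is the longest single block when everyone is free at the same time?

45 minutes

Oksana free within 09:00–20:30: 10:45–14:30, 15:30–15:45, 16:00–16:15.
Nikolai free within 09:00–20:30: 09:00–11:30, 14:15–16:15, 18:30–19:00.
Oksana ∩ Kira: 10:45–12:45, 13:30–14:30, 15:30–15:45, 16:00–16:15.
Oksana ∩ Kira ∩ Nikolai: 10:45–11:30, 14:15–14:30, 15:30–15:45, 16:00–16:15.
Restricted to 09:15–18:15: 10:45–11:30, 14:15–14:30, 15:30–15:45, 16:00–16:15.
Common window lengths: 45, 15, 15, 15 min; longest is 45.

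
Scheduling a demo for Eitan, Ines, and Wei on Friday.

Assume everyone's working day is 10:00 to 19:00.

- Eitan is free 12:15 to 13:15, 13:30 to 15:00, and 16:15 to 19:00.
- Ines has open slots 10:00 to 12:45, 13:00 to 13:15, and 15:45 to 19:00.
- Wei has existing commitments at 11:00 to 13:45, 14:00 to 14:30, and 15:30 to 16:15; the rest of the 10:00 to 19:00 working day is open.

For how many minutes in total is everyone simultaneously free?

Wei free within 10:00–19:00: 10:00–11:00, 13:45–14:00, 14:30–15:30, 16:15–19:00.
Eitan ∩ Ines: 12:15–12:45, 13:00–13:15, 16:15–19:00.
Eitan ∩ Ines ∩ Wei: 16:15–19:00.
Total common minutes: 165.

165 minutes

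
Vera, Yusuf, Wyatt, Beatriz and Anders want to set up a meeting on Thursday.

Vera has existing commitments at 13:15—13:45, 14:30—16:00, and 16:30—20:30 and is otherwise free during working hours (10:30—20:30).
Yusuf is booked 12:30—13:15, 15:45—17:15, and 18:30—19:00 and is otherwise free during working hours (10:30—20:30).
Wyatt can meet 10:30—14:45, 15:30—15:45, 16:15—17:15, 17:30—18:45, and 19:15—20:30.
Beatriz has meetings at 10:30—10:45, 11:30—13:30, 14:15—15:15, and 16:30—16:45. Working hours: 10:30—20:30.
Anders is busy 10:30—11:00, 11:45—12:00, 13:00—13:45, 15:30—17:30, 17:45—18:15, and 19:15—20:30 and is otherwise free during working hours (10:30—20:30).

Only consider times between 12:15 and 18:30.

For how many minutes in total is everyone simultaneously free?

Vera free within 10:30–20:30: 10:30–13:15, 13:45–14:30, 16:00–16:30.
Yusuf free within 10:30–20:30: 10:30–12:30, 13:15–15:45, 17:15–18:30, 19:00–20:30.
Beatriz free within 10:30–20:30: 10:45–11:30, 13:30–14:15, 15:15–16:30, 16:45–20:30.
Anders free within 10:30–20:30: 11:00–11:45, 12:00–13:00, 13:45–15:30, 17:30–17:45, 18:15–19:15.
Vera ∩ Yusuf: 10:30–12:30, 13:45–14:30.
Vera ∩ Yusuf ∩ Wyatt: 10:30–12:30, 13:45–14:30.
Vera ∩ Yusuf ∩ Wyatt ∩ Beatriz: 10:45–11:30, 13:45–14:15.
Vera ∩ Yusuf ∩ Wyatt ∩ Beatriz ∩ Anders: 11:00–11:30, 13:45–14:15.
Restricted to 12:15–18:30: 13:45–14:15.
Total common minutes: 30.

30 minutes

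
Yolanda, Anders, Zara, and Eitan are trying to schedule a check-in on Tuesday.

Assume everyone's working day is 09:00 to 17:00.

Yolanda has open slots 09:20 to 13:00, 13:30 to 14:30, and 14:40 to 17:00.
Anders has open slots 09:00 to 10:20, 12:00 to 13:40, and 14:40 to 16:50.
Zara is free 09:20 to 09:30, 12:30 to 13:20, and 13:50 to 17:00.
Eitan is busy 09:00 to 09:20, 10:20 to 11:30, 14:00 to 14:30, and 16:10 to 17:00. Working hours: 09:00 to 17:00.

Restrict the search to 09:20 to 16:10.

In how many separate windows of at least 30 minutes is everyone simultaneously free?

2

Eitan free within 09:00–17:00: 09:20–10:20, 11:30–14:00, 14:30–16:10.
Yolanda ∩ Anders: 09:20–10:20, 12:00–13:00, 13:30–13:40, 14:40–16:50.
Yolanda ∩ Anders ∩ Zara: 09:20–09:30, 12:30–13:00, 14:40–16:50.
Yolanda ∩ Anders ∩ Zara ∩ Eitan: 09:20–09:30, 12:30–13:00, 14:40–16:10.
Restricted to 09:20–16:10: 09:20–09:30, 12:30–13:00, 14:40–16:10.
Windows ≥ 30 min: 12:30–13:00, 14:40–16:10.
That's 2 windows.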